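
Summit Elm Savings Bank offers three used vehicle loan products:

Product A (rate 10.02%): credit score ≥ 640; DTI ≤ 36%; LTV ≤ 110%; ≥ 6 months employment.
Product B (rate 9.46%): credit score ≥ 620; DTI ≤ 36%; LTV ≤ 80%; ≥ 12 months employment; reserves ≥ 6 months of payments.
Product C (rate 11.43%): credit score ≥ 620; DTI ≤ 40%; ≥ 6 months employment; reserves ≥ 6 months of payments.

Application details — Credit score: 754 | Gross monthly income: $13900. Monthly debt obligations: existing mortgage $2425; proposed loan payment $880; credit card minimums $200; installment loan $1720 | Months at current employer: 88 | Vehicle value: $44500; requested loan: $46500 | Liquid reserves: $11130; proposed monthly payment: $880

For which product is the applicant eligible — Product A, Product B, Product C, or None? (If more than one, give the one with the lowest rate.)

Total debts = (2,425 + 880 + 200 + 1,720) = 5,225; DTI = 5,225/13,900 = 37.6%.
LTV = 46,500/44,500 = 104.5%.
Reserves = 11,130/880 = 12.6 months.
Product A: score 754 ≥ 640; DTI 37.6% > 36%; LTV 104.5% ≤ 110%; employment 88 ≥ 6 mo → does not qualify.
Product B: score 754 ≥ 620; DTI 37.6% > 36%; LTV 104.5% > 80%; employment 88 ≥ 12 mo; reserves 12.6 ≥ 6 mo → does not qualify.
Product C: score 754 ≥ 620; DTI 37.6% ≤ 40%; employment 88 ≥ 6 mo; reserves 12.6 ≥ 6 mo → qualifies.

Product C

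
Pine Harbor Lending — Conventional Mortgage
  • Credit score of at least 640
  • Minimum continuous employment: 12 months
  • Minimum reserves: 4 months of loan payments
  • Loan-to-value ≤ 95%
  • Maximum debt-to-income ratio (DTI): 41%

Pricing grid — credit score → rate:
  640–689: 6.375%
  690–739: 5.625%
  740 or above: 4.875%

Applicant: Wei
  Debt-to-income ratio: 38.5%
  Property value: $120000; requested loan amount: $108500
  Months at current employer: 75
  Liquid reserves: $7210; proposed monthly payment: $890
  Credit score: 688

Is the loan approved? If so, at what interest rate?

Credit score 688 ≥ 640 (meets minimum)
Employment 75 ≥ 12 months
Loan-to-value = 108,500/120,000 = 90.4% — pass (95% max)
DTI 38.5% ≤ 41%
Liquid reserves cover 7,210/890 = 8.1 months — ≥ 4 required
All requirements met. Score 688 falls in the 640–689 tier → 6.375%.

Approved at 6.375%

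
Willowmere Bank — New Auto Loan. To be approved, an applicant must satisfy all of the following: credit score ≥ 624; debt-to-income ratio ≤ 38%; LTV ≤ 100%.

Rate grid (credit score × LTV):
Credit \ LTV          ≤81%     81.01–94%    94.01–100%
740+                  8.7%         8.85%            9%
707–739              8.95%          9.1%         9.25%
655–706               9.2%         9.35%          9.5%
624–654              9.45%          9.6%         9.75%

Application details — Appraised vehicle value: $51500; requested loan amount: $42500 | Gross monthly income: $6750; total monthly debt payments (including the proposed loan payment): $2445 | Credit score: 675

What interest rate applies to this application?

Credit score 675 ≥ 624; Debt-to-income = 2,445/6,750 = 36.2% — meets 38% limit
LTV: 42,500 ÷ 51,500 = 82.5%, within 100% cap
Credit 675 → row 655–706; LTV 82.5% → column 81.01–94%. Grid cell → 9.35%.

9.35%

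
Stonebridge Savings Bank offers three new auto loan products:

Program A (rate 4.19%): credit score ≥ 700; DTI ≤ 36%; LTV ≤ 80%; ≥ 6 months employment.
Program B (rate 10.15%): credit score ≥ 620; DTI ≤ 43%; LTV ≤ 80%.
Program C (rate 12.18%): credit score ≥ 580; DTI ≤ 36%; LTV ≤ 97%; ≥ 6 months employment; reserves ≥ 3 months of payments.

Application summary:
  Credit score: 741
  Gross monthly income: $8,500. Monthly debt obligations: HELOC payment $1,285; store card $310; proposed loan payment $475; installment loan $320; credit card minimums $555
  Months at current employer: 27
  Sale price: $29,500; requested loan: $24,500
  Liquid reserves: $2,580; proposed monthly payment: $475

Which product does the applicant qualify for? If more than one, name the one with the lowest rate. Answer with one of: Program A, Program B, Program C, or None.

Total debts = (1,285 + 310 + 475 + 320 + 555) = 2,945; DTI = 2,945/8,500 = 34.6%.
LTV = 24,500/29,500 = 83.1%.
Reserves = 2,580/475 = 5.4 months.
Program A: score 741 ≥ 700; DTI 34.6% ≤ 36%; LTV 83.1% > 80%; employment 27 ≥ 6 mo → does not qualify.
Program B: score 741 ≥ 620; DTI 34.6% ≤ 43%; LTV 83.1% > 80% → does not qualify.
Program C: score 741 ≥ 580; DTI 34.6% ≤ 36%; LTV 83.1% ≤ 97%; employment 27 ≥ 6 mo; reserves 5.4 ≥ 3 mo → qualifies.

Program C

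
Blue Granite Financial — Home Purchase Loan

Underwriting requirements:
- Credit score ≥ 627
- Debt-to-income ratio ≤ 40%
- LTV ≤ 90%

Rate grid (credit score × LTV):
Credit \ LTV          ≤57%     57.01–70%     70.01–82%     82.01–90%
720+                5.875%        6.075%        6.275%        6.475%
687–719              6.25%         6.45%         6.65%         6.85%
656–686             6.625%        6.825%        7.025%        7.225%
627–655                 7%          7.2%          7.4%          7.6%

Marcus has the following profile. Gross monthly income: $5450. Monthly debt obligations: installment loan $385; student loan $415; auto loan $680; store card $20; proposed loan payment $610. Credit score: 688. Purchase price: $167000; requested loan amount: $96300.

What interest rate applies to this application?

6.45%

Credit score 688 ≥ 627; Total monthly debts = (385 + 415 + 680 + 20 + 610) = 2,110. DTI = 2,110/5,450 = 38.7% ≤ 40%
Loan-to-value = 96,300/167,000 = 57.7% — pass (90% max)
Credit 688 → row 687–719; LTV 57.7% → column 57.01–70%. Grid cell → 6.45%.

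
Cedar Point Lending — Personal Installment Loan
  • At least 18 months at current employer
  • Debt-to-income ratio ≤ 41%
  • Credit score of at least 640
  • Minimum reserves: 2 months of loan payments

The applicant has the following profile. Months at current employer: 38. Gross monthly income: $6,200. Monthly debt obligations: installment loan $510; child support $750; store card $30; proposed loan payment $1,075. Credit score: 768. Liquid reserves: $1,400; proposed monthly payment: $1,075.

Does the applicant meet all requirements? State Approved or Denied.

Employment 38 ≥ 18 months
Total monthly debts = (510 + 750 + 30 + 1,075) = 2,365. DTI: 2,365 ÷ 6,200 = 38.1%, within the 41% cap
Credit score 768 ≥ 640 (meets)
Liquid reserves cover 1,400/1,075 = 1.3 months — < 2 required
Fails on reserves.

Denied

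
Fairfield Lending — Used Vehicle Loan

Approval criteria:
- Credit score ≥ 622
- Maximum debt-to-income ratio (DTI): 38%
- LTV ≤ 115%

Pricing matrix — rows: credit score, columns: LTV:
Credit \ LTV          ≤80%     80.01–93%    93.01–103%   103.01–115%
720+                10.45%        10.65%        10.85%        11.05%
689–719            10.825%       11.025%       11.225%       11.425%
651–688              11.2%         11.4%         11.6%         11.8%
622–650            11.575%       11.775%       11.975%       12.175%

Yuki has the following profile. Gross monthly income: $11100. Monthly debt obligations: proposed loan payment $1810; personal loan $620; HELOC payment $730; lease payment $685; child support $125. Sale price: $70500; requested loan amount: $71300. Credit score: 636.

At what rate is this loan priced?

Credit score 636 ≥ 622; Total monthly debts = (1,810 + 620 + 730 + 685 + 125) = 3,970. Debt-to-income = 3,970/11,100 = 35.8% — meets 38% limit
Loan-to-value = 71,300/70,500 = 101.1% — pass (115% max)
Credit 636 → row 622–650; LTV 101.1% → column 93.01–103%. Grid cell → 11.975%.

11.975%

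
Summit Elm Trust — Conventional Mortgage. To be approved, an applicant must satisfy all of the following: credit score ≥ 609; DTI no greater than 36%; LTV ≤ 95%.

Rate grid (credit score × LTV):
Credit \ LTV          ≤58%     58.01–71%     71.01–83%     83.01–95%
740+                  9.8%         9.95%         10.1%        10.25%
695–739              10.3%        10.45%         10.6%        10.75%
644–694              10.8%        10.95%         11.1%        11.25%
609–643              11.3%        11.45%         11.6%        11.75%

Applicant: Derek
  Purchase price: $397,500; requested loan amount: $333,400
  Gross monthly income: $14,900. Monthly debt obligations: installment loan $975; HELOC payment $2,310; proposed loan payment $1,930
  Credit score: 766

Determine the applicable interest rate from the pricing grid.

10.25%

Credit score 766 ≥ 609; Total monthly debts = (975 + 2,310 + 1,930) = 5,215. Debt-to-income = 5,215/14,900 = 35% — meets 36% limit
LTV = 333,400/397,500 = 83.9% ≤ 95%
Score 766 is in the 740+ band; LTV 83.9% is in the 83.01–95% band → 10.25%.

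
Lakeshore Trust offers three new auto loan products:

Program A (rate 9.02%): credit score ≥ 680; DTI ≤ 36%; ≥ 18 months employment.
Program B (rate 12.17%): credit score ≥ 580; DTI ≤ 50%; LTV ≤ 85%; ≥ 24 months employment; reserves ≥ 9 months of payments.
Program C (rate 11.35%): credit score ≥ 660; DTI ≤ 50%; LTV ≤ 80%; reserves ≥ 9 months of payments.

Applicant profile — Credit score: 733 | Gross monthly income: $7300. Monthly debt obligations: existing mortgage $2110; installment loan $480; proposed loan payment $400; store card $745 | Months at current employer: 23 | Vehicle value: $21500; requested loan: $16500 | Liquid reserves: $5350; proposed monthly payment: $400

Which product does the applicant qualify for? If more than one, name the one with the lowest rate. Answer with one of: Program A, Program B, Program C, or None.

Total debts = (2,110 + 480 + 400 + 745) = 3,735; DTI = 3,735/7,300 = 51.2%.
LTV = 16,500/21,500 = 76.7%.
Reserves = 5,350/400 = 13.4 months.
Program A: score 733 ≥ 680; DTI 51.2% > 36%; employment 23 ≥ 18 mo → does not qualify.
Program B: score 733 ≥ 580; DTI 51.2% > 50%; LTV 76.7% ≤ 85%; employment 23 < 24 mo; reserves 13.4 ≥ 9 mo → does not qualify.
Program C: score 733 ≥ 660; DTI 51.2% > 50%; LTV 76.7% ≤ 80%; reserves 13.4 ≥ 9 mo → does not qualify.

None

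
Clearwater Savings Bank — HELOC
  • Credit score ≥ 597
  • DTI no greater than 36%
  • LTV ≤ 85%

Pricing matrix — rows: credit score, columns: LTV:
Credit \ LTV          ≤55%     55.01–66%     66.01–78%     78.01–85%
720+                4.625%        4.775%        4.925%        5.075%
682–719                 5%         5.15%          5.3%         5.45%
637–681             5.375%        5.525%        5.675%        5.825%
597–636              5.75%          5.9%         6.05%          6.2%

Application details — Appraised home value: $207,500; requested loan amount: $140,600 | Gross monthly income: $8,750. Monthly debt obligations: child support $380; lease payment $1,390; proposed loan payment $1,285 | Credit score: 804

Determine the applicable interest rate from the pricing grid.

4.925%

Credit score 804 ≥ 597; Total monthly debts = (380 + 1,390 + 1,285) = 3,055. DTI = 3,055/8,750 = 34.9% ≤ 36%
Loan-to-value = 140,600/207,500 = 67.8% — pass (85% max)
Row: 804 falls in 720+. Column: 67.8% falls in 66.01–78%. Rate = 4.925%.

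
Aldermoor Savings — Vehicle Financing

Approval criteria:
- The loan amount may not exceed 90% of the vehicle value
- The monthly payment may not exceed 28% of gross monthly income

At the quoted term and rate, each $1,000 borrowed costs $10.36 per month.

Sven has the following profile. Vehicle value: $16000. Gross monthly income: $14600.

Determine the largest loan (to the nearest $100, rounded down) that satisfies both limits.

Payment cap: 28% × $14,600 = $4,088/month.
At $10.36 per $1,000, that supports 4,088/10.36 × 1,000 ≈ $394,594 → $394,500.
LTV cap: 90% × $16,000 = $14,400 → $14,400.
Binding constraint: loan-to-value.

$14,400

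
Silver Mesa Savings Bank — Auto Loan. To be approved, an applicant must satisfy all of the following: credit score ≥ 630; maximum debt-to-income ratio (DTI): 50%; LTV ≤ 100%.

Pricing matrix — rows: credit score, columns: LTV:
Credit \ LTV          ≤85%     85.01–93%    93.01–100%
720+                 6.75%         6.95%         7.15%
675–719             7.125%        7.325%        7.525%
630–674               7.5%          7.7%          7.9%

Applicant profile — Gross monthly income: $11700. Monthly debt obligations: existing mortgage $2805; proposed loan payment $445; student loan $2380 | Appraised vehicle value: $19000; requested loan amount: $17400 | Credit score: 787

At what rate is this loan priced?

6.95%

Credit score 787 ≥ 630; Total monthly debts = (2,805 + 445 + 2,380) = 5,630. Debt-to-income = 5,630/11,700 = 48.1% — meets 50% limit
LTV = 17,400/19,000 = 91.6% ≤ 100%
Score 787 is in the 720+ band; LTV 91.6% is in the 85.01–93% band → 6.95%.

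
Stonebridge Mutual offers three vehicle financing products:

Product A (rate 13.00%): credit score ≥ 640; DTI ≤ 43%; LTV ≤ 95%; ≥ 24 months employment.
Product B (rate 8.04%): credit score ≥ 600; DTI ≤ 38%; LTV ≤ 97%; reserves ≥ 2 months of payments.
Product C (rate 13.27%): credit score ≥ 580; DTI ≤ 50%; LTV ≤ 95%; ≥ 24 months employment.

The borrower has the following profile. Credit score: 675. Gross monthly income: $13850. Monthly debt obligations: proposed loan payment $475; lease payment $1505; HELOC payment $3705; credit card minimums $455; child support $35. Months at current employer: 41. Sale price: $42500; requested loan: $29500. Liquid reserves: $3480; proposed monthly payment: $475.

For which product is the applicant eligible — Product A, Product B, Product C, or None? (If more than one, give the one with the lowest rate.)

Product C

Total debts = (475 + 1,505 + 3,705 + 455 + 35) = 6,175; DTI = 6,175/13,850 = 44.6%.
LTV = 29,500/42,500 = 69.4%.
Reserves = 3,480/475 = 7.3 months.
Product A: score 675 ≥ 640; DTI 44.6% > 43%; LTV 69.4% ≤ 95%; employment 41 ≥ 24 mo → does not qualify.
Product B: score 675 ≥ 600; DTI 44.6% > 38%; LTV 69.4% ≤ 97%; reserves 7.3 ≥ 2 mo → does not qualify.
Product C: score 675 ≥ 580; DTI 44.6% ≤ 50%; LTV 69.4% ≤ 95%; employment 41 ≥ 24 mo → qualifies.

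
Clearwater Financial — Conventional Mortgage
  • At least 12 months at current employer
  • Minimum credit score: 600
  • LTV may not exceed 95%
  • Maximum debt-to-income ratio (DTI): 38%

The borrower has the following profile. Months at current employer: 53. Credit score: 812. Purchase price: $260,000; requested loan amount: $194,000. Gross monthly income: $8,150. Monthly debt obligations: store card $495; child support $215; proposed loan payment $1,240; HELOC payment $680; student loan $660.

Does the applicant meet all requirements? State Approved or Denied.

Denied

Employment 53 ≥ 12 months
Credit score 812 ≥ 600 (meets)
LTV = 194,000/260,000 = 74.6% ≤ 95%
Total monthly debts = (495 + 215 + 1,240 + 680 + 660) = 3,290. DTI: 3,290 ÷ 8,150 = 40.4%, exceeds the 38% cap
Fails on DTI.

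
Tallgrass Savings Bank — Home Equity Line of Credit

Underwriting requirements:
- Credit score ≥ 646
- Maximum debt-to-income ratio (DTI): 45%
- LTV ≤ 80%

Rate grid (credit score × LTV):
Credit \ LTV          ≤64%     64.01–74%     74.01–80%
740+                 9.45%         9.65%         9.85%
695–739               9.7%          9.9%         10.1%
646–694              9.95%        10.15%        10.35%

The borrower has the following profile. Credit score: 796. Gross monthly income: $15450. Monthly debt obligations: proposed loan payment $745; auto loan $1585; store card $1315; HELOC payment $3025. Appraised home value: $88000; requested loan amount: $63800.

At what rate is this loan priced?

9.65%

Credit score 796 ≥ 646; Total monthly debts = (745 + 1,585 + 1,315 + 3,025) = 6,670. DTI: 6,670 ÷ 15,450 = 43.2%, within the 45% cap
Loan-to-value = 63,800/88,000 = 72.5% — pass (80% max)
Row: 796 falls in 740+. Column: 72.5% falls in 64.01–74%. Rate = 9.65%.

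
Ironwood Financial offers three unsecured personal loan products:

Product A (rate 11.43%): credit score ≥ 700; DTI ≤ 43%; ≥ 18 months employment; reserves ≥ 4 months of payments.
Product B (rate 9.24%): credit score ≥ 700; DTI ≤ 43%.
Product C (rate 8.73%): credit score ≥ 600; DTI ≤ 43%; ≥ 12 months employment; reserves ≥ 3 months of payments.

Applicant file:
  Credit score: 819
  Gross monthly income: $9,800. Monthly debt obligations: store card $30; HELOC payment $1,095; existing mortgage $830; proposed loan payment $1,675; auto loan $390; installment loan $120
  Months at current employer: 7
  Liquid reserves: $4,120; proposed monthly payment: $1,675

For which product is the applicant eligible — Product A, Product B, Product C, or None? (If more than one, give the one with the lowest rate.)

Total debts = (30 + 1,095 + 830 + 1,675 + 390 + 120) = 4,140; DTI = 4,140/9,800 = 42.2%.
Reserves = 4,120/1,675 = 2.5 months.
Product A: score 819 ≥ 700; DTI 42.2% ≤ 43%; employment 7 < 18 mo; reserves 2.5 < 4 mo → does not qualify.
Product B: score 819 ≥ 700; DTI 42.2% ≤ 43% → qualifies.
Product C: score 819 ≥ 600; DTI 42.2% ≤ 43%; employment 7 < 12 mo; reserves 2.5 < 3 mo → does not qualify.

Product B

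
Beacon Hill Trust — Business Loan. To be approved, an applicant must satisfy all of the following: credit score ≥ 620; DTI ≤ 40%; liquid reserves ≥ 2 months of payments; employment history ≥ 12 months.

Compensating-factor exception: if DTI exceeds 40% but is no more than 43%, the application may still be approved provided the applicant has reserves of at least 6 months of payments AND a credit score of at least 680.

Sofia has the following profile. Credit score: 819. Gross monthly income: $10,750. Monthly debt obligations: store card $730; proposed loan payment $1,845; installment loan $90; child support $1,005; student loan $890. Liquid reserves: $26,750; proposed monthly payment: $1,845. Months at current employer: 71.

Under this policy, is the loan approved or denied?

Credit score 819 ≥ 620 (meets base)
Total debts = (730 + 1,845 + 90 + 1,005 + 890) = 4,560. DTI: 4,560 ÷ 10,750 = 42.4%, over the 40% base limit.
Liquid reserves cover 26,750/1,845 = 14.5 months — ≥ 2 required
Employment 71 ≥ 12 months
42.4% falls in the override range (40%–43%), so the compensating-factor test applies.
Reserves 14.5 ≥ 6 months; credit score 819 ≥ 680.
Both compensating conditions met → exception applies.

Approved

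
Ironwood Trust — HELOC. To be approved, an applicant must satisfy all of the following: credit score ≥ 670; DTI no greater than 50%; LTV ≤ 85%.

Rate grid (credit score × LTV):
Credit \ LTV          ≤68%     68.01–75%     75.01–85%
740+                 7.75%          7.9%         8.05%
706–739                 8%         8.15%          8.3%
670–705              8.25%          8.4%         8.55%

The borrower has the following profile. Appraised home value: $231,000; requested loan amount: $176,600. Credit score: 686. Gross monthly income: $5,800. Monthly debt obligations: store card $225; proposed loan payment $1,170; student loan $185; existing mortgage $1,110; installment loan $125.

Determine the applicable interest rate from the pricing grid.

8.55%

Credit score 686 ≥ 670; Total monthly debts = (225 + 1,170 + 185 + 1,110 + 125) = 2,815. DTI: 2,815 ÷ 5,800 = 48.5%, within the 50% cap
Loan-to-value = 176,600/231,000 = 76.5% — pass (85% max)
Credit 686 → row 670–705; LTV 76.5% → column 75.01–85%. Grid cell → 8.55%.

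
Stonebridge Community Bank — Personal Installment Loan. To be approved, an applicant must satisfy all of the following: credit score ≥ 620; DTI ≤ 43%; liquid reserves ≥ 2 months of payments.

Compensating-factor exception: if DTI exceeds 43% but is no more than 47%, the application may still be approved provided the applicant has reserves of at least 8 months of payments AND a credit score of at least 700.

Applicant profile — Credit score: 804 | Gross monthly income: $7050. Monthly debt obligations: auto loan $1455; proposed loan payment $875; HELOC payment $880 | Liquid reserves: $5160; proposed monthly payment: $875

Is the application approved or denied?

Denied

Credit score 804 ≥ 620 (meets base)
Total debts = (1,455 + 875 + 880) = 3,210. DTI: 3,210 ÷ 7,050 = 45.5%, over the 43% base limit.
Reserves = 5,160/875 = 5.9 months ≥ 2
DTI 45.5% is within the 43%–47% exception band; checking compensating factors.
Override check — reserves: 5.9 mo (short of 8); score: 804 (ok).
Compensating-factor requirement not fully met.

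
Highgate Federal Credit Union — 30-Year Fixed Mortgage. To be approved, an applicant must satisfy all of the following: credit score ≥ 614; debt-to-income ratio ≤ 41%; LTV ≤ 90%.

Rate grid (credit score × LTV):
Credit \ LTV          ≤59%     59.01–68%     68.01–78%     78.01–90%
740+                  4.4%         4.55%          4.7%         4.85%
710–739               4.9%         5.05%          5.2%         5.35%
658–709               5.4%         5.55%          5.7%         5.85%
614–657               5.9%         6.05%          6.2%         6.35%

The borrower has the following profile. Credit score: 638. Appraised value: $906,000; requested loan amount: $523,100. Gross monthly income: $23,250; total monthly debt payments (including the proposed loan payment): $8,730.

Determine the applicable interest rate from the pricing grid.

5.9%

Credit score 638 ≥ 614; DTI: 8,730 ÷ 23,250 = 37.5%, within the 41% cap
LTV = 523,100/906,000 = 57.7% ≤ 90%
Score 638 is in the 614–657 band; LTV 57.7% is in the ≤59% band → 5.9%.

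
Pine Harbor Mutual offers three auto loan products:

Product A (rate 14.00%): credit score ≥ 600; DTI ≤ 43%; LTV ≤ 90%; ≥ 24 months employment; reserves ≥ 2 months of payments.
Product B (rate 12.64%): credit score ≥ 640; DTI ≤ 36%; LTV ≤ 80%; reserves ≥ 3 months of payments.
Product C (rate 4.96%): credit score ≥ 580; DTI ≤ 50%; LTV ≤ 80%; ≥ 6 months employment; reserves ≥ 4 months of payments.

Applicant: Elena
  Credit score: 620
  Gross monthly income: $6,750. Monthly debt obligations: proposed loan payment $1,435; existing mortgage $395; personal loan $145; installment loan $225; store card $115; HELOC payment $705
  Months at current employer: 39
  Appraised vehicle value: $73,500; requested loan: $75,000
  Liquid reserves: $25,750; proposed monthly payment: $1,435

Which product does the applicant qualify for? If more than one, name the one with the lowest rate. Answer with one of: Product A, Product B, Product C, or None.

Total debts = (1,435 + 395 + 145 + 225 + 115 + 705) = 3,020; DTI = 3,020/6,750 = 44.7%.
LTV = 75,000/73,500 = 102%.
Reserves = 25,750/1,435 = 17.9 months.
Product A: score 620 ≥ 600; DTI 44.7% > 43%; LTV 102% > 90%; employment 39 ≥ 24 mo; reserves 17.9 ≥ 2 mo → does not qualify.
Product B: score 620 < 640; DTI 44.7% > 36%; LTV 102% > 80%; reserves 17.9 ≥ 3 mo → does not qualify.
Product C: score 620 ≥ 580; DTI 44.7% ≤ 50%; LTV 102% > 80%; employment 39 ≥ 6 mo; reserves 17.9 ≥ 4 mo → does not qualify.

None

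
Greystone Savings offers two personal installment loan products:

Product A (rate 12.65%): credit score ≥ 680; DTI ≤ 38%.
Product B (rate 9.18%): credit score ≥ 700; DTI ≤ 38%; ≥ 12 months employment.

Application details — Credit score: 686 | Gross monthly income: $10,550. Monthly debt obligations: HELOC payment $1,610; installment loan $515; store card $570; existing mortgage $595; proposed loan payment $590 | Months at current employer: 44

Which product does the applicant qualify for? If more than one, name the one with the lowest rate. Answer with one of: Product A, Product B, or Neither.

Total debts = (1,610 + 515 + 570 + 595 + 590) = 3,880; DTI = 3,880/10,550 = 36.8%.
Product A: score 686 ≥ 680; DTI 36.8% ≤ 38% → qualifies.
Product B: score 686 < 700; DTI 36.8% ≤ 38%; employment 44 ≥ 12 mo → does not qualify.

Product A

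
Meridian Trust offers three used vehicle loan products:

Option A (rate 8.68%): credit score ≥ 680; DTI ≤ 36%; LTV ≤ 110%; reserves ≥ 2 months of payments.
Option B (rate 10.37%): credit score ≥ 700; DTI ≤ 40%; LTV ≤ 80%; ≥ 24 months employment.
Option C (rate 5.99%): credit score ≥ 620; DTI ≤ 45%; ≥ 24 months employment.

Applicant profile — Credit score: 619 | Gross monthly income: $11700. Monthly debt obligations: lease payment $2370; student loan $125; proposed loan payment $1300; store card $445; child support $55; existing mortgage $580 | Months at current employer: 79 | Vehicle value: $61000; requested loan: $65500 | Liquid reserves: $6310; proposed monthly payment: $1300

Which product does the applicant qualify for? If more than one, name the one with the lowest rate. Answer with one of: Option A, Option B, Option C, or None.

None

Total debts = (2,370 + 125 + 1,300 + 445 + 55 + 580) = 4,875; DTI = 4,875/11,700 = 41.7%.
LTV = 65,500/61,000 = 107.4%.
Reserves = 6,310/1,300 = 4.9 months.
Option A: score 619 < 680; DTI 41.7% > 36%; LTV 107.4% ≤ 110%; reserves 4.9 ≥ 2 mo → does not qualify.
Option B: score 619 < 700; DTI 41.7% > 40%; LTV 107.4% > 80%; employment 79 ≥ 24 mo → does not qualify.
Option C: score 619 < 620; DTI 41.7% ≤ 45%; employment 79 ≥ 24 mo → does not qualify.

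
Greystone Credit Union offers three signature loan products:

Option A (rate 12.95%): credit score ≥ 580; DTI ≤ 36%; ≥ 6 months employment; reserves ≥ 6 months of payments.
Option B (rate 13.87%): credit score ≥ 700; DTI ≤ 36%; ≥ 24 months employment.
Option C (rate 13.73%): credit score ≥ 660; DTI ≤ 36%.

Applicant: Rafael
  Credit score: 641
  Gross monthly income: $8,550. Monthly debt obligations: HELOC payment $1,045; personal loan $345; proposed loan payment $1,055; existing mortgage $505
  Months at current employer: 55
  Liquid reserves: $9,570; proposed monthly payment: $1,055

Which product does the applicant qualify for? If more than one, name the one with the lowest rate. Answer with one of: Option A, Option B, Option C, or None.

Total debts = (1,045 + 345 + 1,055 + 505) = 2,950; DTI = 2,950/8,550 = 34.5%.
Reserves = 9,570/1,055 = 9.1 months.
Option A: score 641 ≥ 580; DTI 34.5% ≤ 36%; employment 55 ≥ 6 mo; reserves 9.1 ≥ 6 mo → qualifies.
Option B: score 641 < 700; DTI 34.5% ≤ 36%; employment 55 ≥ 24 mo → does not qualify.
Option C: score 641 < 660; DTI 34.5% ≤ 36% → does not qualify.

Option A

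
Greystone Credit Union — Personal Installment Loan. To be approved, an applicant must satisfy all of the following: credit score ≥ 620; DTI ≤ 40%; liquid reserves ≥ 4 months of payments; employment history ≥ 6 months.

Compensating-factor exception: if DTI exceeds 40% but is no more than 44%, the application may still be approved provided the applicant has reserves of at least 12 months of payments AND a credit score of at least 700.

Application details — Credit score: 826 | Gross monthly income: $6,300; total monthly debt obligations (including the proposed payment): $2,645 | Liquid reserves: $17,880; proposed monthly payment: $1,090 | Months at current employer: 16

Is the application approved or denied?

Approved

Credit score 826 ≥ 620 (meets base)
DTI = 2,645/6,300 = 42% > 40% — standard DTI limit exceeded.
Reserves = 17,880/1,090 = 16.4 months ≥ 4
Employment 16 ≥ 6 months
DTI 42% is within the 40%–44% exception band; checking compensating factors.
Reserves 16.4 ≥ 12 months; credit score 826 ≥ 700.
Both override conditions satisfied; DTI exception granted.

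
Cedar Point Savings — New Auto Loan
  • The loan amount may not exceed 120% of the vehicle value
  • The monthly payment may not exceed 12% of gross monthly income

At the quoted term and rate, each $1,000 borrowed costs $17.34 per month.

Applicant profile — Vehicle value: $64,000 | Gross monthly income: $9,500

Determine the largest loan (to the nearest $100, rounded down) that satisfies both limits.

Payment cap: 12% × $9,500 = $1,140/month.
At $17.34 per $1,000, that supports 1,140/17.34 × 1,000 ≈ $65,743 → $65,700.
LTV cap: 120% × $64,000 = $76,800 → $76,800.
Binding constraint: payment-to-income.

$65,700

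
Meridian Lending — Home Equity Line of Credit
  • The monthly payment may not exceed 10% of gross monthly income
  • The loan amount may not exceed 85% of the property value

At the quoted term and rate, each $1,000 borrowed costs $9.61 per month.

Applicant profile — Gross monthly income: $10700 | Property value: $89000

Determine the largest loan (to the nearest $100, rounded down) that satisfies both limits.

$75,600

Payment cap: 10% × $10,700 = $1,070/month.
At $9.61 per $1,000, that supports 1,070/9.61 × 1,000 ≈ $111,342 → $111,300.
LTV cap: 85% × $89,000 = $75,650 → $75,600.
Binding constraint: loan-to-value.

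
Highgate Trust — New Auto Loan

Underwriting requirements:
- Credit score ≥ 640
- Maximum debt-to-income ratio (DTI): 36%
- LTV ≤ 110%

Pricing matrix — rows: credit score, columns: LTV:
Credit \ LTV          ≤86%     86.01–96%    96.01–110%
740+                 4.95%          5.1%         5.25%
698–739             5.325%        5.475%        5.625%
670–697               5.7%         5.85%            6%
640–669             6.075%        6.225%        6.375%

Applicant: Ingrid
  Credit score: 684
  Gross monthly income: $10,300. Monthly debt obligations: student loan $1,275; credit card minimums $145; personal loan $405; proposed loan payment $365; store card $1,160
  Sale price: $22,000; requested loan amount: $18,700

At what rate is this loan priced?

Credit score 684 ≥ 640; Total monthly debts = (1,275 + 145 + 405 + 365 + 1,160) = 3,350. DTI = 3,350/10,300 = 32.5% ≤ 36%
LTV: 18,700 ÷ 22,000 = 85%, within 110% cap
Row: 684 falls in 670–697. Column: 85% falls in ≤86%. Rate = 5.7%.

5.7%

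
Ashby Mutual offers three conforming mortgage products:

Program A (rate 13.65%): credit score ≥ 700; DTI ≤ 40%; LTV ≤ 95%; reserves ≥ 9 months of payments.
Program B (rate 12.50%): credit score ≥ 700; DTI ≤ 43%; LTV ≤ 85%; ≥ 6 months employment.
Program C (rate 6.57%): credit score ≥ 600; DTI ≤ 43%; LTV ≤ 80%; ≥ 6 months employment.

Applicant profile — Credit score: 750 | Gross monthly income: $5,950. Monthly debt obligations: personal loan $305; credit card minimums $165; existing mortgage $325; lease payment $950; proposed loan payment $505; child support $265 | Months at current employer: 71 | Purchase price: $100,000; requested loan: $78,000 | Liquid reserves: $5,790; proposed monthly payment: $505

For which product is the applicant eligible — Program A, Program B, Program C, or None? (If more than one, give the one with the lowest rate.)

Total debts = (305 + 165 + 325 + 950 + 505 + 265) = 2,515; DTI = 2,515/5,950 = 42.3%.
LTV = 78,000/100,000 = 78%.
Reserves = 5,790/505 = 11.5 months.
Program A: score 750 ≥ 700; DTI 42.3% > 40%; LTV 78% ≤ 95%; reserves 11.5 ≥ 9 mo → does not qualify.
Program B: score 750 ≥ 700; DTI 42.3% ≤ 43%; LTV 78% ≤ 85%; employment 71 ≥ 6 mo → qualifies.
Program C: score 750 ≥ 600; DTI 42.3% ≤ 43%; LTV 78% ≤ 80%; employment 71 ≥ 6 mo → qualifies.
Qualifying: Program B, Program C. Lowest rate is 6.57% → Program C.

Program C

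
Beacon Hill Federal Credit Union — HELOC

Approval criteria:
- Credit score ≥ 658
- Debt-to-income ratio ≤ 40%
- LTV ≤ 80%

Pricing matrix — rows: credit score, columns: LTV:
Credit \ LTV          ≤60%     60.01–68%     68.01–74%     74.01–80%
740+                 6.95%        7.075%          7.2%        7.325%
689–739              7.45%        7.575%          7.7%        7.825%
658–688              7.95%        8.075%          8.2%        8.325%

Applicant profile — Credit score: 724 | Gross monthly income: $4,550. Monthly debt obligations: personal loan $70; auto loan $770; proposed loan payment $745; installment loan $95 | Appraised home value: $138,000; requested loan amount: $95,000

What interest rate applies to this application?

Credit score 724 ≥ 658; Total monthly debts = (70 + 770 + 745 + 95) = 1,680. DTI = 1,680/4,550 = 36.9% ≤ 40%
Loan-to-value = 95,000/138,000 = 68.8% — pass (80% max)
Credit 724 → row 689–739; LTV 68.8% → column 68.01–74%. Grid cell → 7.7%.

7.7%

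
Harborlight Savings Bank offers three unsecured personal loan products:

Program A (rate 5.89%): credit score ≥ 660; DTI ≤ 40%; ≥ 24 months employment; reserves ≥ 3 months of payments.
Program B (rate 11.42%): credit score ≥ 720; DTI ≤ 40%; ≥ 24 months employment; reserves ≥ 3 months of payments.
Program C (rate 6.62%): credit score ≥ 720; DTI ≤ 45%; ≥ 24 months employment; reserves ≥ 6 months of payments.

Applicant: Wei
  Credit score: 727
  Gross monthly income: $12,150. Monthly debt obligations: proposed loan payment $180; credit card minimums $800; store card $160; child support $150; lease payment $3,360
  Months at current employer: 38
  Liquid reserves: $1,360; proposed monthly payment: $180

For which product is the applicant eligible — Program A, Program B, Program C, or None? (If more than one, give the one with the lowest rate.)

Total debts = (180 + 800 + 160 + 150 + 3,360) = 4,650; DTI = 4,650/12,150 = 38.3%.
Reserves = 1,360/180 = 7.6 months.
Program A: score 727 ≥ 660; DTI 38.3% ≤ 40%; employment 38 ≥ 24 mo; reserves 7.6 ≥ 3 mo → qualifies.
Program B: score 727 ≥ 720; DTI 38.3% ≤ 40%; employment 38 ≥ 24 mo; reserves 7.6 ≥ 3 mo → qualifies.
Program C: score 727 ≥ 720; DTI 38.3% ≤ 45%; employment 38 ≥ 24 mo; reserves 7.6 ≥ 6 mo → qualifies.
Qualifying: Program A, Program B, Program C. Lowest rate is 5.89% → Program A.

Program A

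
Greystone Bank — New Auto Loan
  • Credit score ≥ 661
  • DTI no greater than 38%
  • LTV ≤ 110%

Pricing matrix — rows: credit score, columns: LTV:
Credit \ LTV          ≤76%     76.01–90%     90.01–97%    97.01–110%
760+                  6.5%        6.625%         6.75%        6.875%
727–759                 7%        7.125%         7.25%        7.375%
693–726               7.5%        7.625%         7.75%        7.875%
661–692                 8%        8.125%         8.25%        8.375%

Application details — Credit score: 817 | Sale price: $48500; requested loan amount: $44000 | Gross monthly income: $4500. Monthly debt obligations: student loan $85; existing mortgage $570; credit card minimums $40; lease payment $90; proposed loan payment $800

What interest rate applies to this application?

Credit score 817 ≥ 661; Total monthly debts = (85 + 570 + 40 + 90 + 800) = 1,585. Debt-to-income = 1,585/4,500 = 35.2% — meets 38% limit
LTV: 44,000 ÷ 48,500 = 90.7%, within 110% cap
Score 817 is in the 760+ band; LTV 90.7% is in the 90.01–97% band → 6.75%.

6.75%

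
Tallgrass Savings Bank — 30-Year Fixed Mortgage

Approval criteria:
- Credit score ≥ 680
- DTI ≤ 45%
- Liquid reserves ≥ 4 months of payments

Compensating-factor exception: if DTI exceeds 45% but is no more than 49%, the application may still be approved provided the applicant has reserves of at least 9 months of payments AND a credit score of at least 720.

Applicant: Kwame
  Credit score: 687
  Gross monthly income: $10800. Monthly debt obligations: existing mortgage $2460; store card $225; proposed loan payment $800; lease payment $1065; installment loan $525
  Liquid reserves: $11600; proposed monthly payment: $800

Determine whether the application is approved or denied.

Credit score 687 ≥ 680 (meets base)
Total debts = (2,460 + 225 + 800 + 1,065 + 525) = 5,075. DTI = 5,075/10,800 = 47% > 45% — standard DTI limit exceeded.
Reserves: 11,600 ÷ 800 = 14.5 months (meets 4-month minimum)
47% falls in the override range (45%–49%), so the compensating-factor test applies.
Override check — reserves: 14.5 mo (ok); score: 687 (below 720).
Override conditions not both satisfied; exception does not apply.

Denied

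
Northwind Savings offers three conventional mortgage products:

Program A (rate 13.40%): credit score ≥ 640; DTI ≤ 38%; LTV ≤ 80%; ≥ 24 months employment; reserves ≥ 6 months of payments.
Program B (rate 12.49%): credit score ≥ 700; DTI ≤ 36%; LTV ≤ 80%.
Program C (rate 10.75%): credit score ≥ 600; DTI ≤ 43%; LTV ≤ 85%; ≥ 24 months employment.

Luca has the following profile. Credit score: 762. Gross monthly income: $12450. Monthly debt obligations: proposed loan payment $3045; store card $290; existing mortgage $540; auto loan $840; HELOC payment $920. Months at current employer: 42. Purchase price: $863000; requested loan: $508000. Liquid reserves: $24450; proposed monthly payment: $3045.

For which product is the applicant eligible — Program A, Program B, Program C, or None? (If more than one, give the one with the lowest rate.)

Total debts = (3,045 + 290 + 540 + 840 + 920) = 5,635; DTI = 5,635/12,450 = 45.3%.
LTV = 508,000/863,000 = 58.9%.
Reserves = 24,450/3,045 = 8.0 months.
Program A: score 762 ≥ 640; DTI 45.3% > 38%; LTV 58.9% ≤ 80%; employment 42 ≥ 24 mo; reserves 8.0 ≥ 6 mo → does not qualify.
Program B: score 762 ≥ 700; DTI 45.3% > 36%; LTV 58.9% ≤ 80% → does not qualify.
Program C: score 762 ≥ 600; DTI 45.3% > 43%; LTV 58.9% ≤ 85%; employment 42 ≥ 24 mo → does not qualify.

None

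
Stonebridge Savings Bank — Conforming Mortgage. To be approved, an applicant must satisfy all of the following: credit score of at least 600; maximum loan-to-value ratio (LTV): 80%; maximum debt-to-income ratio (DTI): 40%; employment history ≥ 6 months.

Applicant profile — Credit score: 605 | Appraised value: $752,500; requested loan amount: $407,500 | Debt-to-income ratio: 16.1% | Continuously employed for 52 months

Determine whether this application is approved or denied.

Approved

Credit score 605 ≥ 600 (meets)
Loan-to-value = 407,500/752,500 = 54.2% — pass (80% max)
DTI 16.1% ≤ 40%
Employment 52 ≥ 6 months
All criteria satisfied.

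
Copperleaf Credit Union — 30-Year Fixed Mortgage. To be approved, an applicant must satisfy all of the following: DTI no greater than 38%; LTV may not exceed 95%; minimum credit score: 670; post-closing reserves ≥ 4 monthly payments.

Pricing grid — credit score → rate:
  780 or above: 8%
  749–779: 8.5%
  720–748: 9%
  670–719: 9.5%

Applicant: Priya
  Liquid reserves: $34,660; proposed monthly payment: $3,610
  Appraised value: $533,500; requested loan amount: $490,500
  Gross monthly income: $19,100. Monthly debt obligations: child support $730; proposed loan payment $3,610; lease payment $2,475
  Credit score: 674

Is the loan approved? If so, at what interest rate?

Credit score 674 ≥ 670 (meets minimum)
Liquid reserves cover 34,660/3,610 = 9.6 months — ≥ 4 required
LTV: 490,500 ÷ 533,500 = 91.9%, within 95% cap
Total monthly debts = (730 + 3,610 + 2,475) = 6,815. DTI = 6,815/19,100 = 35.7% ≤ 38%
All requirements met. Score 674 falls in the 670–719 tier → 9.5%.

Approved at 9.5%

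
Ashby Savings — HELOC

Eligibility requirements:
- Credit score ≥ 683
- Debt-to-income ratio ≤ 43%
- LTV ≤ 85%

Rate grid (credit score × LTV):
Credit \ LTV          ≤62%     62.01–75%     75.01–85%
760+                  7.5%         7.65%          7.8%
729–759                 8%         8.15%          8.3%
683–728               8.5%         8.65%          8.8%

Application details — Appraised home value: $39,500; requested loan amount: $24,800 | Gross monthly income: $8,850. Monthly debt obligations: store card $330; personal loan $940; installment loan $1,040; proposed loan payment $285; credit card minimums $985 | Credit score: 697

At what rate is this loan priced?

8.65%

Credit score 697 ≥ 683; Total monthly debts = (330 + 940 + 1,040 + 285 + 985) = 3,580. DTI: 3,580 ÷ 8,850 = 40.5%, within the 43% cap
LTV = 24,800/39,500 = 62.8% ≤ 85%
Row: 697 falls in 683–728. Column: 62.8% falls in 62.01–75%. Rate = 8.65%.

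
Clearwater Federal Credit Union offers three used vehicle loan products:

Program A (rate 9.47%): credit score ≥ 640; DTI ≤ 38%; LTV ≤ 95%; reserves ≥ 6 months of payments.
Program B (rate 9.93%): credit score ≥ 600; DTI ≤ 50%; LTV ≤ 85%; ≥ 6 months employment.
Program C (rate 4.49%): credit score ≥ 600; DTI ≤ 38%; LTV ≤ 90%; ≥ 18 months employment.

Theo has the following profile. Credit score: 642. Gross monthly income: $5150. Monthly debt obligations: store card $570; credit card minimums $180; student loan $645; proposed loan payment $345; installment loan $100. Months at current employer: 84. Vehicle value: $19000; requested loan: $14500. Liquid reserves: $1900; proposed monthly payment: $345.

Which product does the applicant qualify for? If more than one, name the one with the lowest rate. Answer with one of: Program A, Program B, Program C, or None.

Program C

Total debts = (570 + 180 + 645 + 345 + 100) = 1,840; DTI = 1,840/5,150 = 35.7%.
LTV = 14,500/19,000 = 76.3%.
Reserves = 1,900/345 = 5.5 months.
Program A: score 642 ≥ 640; DTI 35.7% ≤ 38%; LTV 76.3% ≤ 95%; reserves 5.5 < 6 mo → does not qualify.
Program B: score 642 ≥ 600; DTI 35.7% ≤ 50%; LTV 76.3% ≤ 85%; employment 84 ≥ 6 mo → qualifies.
Program C: score 642 ≥ 600; DTI 35.7% ≤ 38%; LTV 76.3% ≤ 90%; employment 84 ≥ 18 mo → qualifies.
Qualifying: Program B, Program C. Lowest rate is 4.49% → Program C.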